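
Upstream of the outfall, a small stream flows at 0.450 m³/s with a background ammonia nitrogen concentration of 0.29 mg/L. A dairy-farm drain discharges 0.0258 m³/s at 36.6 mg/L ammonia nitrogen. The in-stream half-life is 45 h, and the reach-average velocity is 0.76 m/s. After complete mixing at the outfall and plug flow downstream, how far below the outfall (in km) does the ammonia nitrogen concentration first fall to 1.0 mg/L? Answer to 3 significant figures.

145 km

After mixing, C = (0.4500·0.2900 + 0.02580·36.60) / 0.4758 = 1.075/0.4758 = 2.259 mg/L.
Half-life 45 h → k = ln 2 / 45 = 0.01540 h⁻¹ = 0.3697 d⁻¹.
Set 2.259·exp(−k·t) = 1.0 → t = ln(2.259/1.0)/k = 190400 s = 52.90 h.
Distance = v·t = 0.76·190400 = 144700 m = 144.7 km.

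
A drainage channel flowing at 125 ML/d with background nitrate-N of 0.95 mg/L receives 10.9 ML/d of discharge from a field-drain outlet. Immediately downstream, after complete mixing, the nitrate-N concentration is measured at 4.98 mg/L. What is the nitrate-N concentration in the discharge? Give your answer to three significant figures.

51.2 mg/L

Mass balance: 125.0·0.9500 + 10.90·Cₑ = 135.9·4.980
→ Cₑ = (135.9·4.980 − 125.0·0.9500) / 10.90 = 51.20 mg/L.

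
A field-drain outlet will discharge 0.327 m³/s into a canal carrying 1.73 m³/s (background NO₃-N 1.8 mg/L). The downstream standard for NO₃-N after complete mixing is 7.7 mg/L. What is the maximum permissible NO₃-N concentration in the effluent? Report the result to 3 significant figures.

At the limit, (Qr·Cr + Qe·Cₑ)/(Qr + Qe) = 7.7:
Cₑ = (2.057·7.7 − 1.730·1.800) / 0.3270 = 38.91 mg/L.

38.9 mg/L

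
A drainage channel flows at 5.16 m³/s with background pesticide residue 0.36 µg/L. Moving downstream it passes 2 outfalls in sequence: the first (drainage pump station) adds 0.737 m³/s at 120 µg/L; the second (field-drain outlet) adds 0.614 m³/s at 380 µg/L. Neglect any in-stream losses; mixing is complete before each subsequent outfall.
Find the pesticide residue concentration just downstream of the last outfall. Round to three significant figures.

Below outfall 1: Q → 5.897 m³/s, C = (5.160·0.3600 + 0.7370·120.0)/5.897 = 15.31 µg/L.
Below outfall 2: Q → 6.511 m³/s, C = (5.897·15.31 + 0.6140·380.0)/6.511 = 49.70 µg/L.

49.7 µg/L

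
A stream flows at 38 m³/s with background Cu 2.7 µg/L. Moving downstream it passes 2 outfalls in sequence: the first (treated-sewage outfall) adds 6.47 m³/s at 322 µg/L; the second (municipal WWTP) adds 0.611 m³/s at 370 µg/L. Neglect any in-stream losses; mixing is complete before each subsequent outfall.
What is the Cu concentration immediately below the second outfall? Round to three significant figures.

53.5 µg/L

Below outfall 1: Q → 44.47 m³/s, C = (38.00·2.700 + 6.470·322.0)/44.47 = 49.16 µg/L.
Below outfall 2: Q → 45.08 m³/s, C = (44.47·49.16 + 0.6110·370.0)/45.08 = 53.50 µg/L.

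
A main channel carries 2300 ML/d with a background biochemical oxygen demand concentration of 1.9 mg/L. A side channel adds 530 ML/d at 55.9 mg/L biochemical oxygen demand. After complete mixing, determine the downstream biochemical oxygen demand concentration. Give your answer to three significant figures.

Mixed concentration C = ΣQC/ΣQ = (2300·1.900 + 530.0·55.90) / 2830 = 34000/2830 = 12.01 mg/L.

12.0 mg/L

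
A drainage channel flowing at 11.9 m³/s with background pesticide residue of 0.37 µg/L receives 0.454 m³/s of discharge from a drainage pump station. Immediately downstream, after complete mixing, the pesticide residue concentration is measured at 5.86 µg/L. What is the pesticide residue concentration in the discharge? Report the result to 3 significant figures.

Mass balance: 11.90·0.3700 + 0.4540·Cₑ = 12.35·5.860
→ Cₑ = (12.35·5.860 − 11.90·0.3700) / 0.4540 = 149.8 µg/L.

150 µg/L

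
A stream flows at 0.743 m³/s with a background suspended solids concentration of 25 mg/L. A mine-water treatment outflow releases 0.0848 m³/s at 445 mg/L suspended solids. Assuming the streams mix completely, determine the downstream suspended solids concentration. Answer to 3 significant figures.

Conservation of mass: C = (0.7430·25.00 + 0.08480·445.0) / 0.8278 = 56.31/0.8278 = 68.02 mg/L.

68.0 mg/L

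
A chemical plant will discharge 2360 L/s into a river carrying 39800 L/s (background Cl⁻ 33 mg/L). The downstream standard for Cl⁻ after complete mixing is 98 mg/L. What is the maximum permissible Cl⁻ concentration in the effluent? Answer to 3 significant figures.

1190 mg/L

At the limit, (Qr·Cr + Qe·Cₑ)/(Qr + Qe) = 98:
Cₑ = (42160·98 − 39800·33.00) / 2360 = 1194 mg/L.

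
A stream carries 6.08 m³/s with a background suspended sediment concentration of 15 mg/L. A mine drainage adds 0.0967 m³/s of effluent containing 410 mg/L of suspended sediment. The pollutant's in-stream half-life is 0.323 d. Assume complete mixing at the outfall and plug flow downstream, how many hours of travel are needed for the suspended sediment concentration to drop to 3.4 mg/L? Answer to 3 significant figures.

20.5 h

Flow-weighted average: C = (6.080·15.00 + 0.09670·410.0) / 6.177 = 130.8/6.177 = 21.18 mg/L.
Half-life 0.323 d → k = ln 2 / 0.323 = 2.146 d⁻¹.
21.18·exp(−k·t) = 3.4 → t = ln(21.18/3.4)/k = 73660 s = 20.46 h.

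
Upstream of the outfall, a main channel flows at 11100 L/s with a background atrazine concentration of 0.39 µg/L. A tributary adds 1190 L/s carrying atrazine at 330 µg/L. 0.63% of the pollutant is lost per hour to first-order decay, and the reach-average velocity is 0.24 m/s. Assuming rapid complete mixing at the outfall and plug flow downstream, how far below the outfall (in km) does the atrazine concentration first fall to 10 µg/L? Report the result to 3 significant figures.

160 km

Flow-weighted average: C = (11100·0.3900 + 1190·330.0) / 12290 = 397000/12290 = 32.31 µg/L.
0.63%/h lost → k = −ln(1 − 0.0063) = 0.006320 h⁻¹.
Set 32.31·exp(−k·t) = 10 → t = ln(32.31/10)/k = 668000 s = 185.5 h.
Distance = v·t = 0.24·668000 = 160300 m = 160.3 km.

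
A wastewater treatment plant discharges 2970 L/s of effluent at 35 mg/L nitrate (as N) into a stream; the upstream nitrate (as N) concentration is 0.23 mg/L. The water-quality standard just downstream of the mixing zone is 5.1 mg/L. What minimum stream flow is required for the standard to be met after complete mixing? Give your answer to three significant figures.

Set C_mix = 5.1: (Q·0.2300 + 2970·35.00) / (Q + 2970) = 5.1
→ Q = 2970·(35.00 − 5.1)/(5.1 − 0.2300) = 18230 L/s.

18200 L/s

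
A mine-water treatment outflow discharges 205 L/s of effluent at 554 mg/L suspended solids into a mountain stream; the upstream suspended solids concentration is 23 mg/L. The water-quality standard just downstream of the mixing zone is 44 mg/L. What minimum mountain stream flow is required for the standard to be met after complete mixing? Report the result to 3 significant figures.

4980 L/s

Set C_mix = 44: (Q·23.00 + 205.0·554.0) / (Q + 205.0) = 44
→ Q = 205.0·(554.0 − 44)/(44 − 23.00) = 4979 L/s.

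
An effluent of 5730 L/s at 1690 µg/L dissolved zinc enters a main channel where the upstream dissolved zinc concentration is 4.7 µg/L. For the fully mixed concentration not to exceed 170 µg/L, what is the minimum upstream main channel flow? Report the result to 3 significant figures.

52700 L/s

Set C_mix = 170: (Q·4.700 + 5730·1690) / (Q + 5730) = 170
→ Q = 5730·(1690 − 170)/(170 − 4.700) = 52690 L/s.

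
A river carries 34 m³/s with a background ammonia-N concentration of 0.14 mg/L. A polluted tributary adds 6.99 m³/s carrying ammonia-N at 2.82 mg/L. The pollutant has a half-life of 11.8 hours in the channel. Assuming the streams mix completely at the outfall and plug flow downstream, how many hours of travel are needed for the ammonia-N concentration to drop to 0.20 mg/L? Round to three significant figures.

After mixing, C = (34.00·0.1400 + 6.990·2.820) / 40.99 = 24.47/40.99 = 0.5970 mg/L.
Half-life 11.8 h → k = ln 2 / 11.8 = 0.05874 h⁻¹ = 1.410 d⁻¹.
0.5970·exp(−k·t) = 0.20 → t = ln(0.5970/0.20)/k = 67020 s = 18.62 h.

18.6 h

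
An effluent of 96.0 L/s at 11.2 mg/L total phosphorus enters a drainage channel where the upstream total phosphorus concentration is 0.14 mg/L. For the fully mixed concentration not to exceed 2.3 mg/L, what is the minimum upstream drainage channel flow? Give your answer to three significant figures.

Set C_mix = 2.3: (Q·0.1400 + 96.00·11.20) / (Q + 96.00) = 2.3
→ Q = 96.00·(11.20 − 2.3)/(2.3 − 0.1400) = 395.6 L/s.

396 L/s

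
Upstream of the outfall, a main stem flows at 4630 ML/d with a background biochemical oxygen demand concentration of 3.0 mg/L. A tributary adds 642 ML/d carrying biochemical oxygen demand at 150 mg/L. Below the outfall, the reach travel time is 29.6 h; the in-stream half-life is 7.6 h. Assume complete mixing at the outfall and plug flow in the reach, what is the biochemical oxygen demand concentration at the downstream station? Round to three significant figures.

1.41 mg/L

Mixed concentration C = ΣQC/ΣQ = (4630·3.000 + 642.0·150.0) / 5272 = 110200/5272 = 20.90 mg/L.
Half-life 7.6 h → k = ln 2 / 7.6 = 0.09120 h⁻¹ = 2.189 d⁻¹.
First-order decay: C = 20.90·exp(−k·t) = 20.90·0.06723 = 1.405 mg/L.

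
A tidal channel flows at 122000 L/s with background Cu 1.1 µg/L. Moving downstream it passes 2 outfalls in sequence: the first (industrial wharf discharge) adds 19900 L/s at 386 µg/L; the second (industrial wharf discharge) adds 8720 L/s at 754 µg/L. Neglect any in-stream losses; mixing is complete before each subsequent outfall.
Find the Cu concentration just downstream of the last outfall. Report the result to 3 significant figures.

95.5 µg/L

Outfall 1: combined Q = 141900 L/s; C = (122000·1.100 + 19900·386.0)/141900 = 55.08 µg/L.
Outfall 2: combined Q = 150600 L/s; C = (141900·55.08 + 8720·754.0)/150600 = 95.54 µg/L.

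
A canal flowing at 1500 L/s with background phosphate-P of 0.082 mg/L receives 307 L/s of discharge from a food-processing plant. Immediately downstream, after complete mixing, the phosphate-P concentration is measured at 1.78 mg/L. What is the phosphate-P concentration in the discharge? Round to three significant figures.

Mass balance: 1500·0.08200 + 307.0·Cₑ = 1807·1.780
→ Cₑ = (1807·1.780 − 1500·0.08200) / 307.0 = 10.08 mg/L.

10.1 mg/L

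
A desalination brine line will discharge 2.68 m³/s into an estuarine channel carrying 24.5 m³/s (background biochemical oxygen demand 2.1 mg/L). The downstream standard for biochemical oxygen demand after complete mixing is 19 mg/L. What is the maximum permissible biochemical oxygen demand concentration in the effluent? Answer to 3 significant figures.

173 mg/L

At the limit, (Qr·Cr + Qe·Cₑ)/(Qr + Qe) = 19:
Cₑ = (27.18·19 − 24.50·2.100) / 2.680 = 173.5 mg/L.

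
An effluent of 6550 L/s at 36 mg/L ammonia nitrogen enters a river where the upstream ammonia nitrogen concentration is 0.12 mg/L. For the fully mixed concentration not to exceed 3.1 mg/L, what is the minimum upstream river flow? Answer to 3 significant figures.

72300 L/s

Set C_mix = 3.1: (Q·0.1200 + 6550·36.00) / (Q + 6550) = 3.1
→ Q = 6550·(36.00 − 3.1)/(3.1 − 0.1200) = 72310 L/s.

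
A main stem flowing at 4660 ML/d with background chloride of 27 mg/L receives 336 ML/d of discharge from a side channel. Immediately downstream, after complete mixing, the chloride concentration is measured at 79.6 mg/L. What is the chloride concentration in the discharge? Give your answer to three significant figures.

Mass balance: 4660·27.00 + 336.0·Cₑ = 4996·79.60
→ Cₑ = (4996·79.60 − 4660·27.00) / 336.0 = 809.1 mg/L.

809 mg/L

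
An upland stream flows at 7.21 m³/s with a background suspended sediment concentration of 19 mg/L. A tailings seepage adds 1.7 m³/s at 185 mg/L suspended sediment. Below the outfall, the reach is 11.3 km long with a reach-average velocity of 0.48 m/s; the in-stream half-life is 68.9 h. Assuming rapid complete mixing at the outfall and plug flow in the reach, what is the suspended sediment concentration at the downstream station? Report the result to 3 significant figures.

47.4 mg/L

Flow-weighted average: C = (7.210·19.00 + 1.700·185.0) / 8.910 = 451.5/8.910 = 50.67 mg/L.
Travel time t = 11.3·1000 / 0.48 = 23540 s = 6.539 h.
Half-life 68.9 h → k = ln 2 / 68.9 = 0.01006 h⁻¹ = 0.2414 d⁻¹.
After decay, C = 50.67 × e^(−kt) = 50.67 × 0.9363 = 47.45 mg/L.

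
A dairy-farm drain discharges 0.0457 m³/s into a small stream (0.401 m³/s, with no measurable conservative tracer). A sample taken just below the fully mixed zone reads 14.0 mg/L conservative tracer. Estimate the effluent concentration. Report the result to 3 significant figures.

Mass balance: 0.4010·0 + 0.04570·Cₑ = 0.4467·14.00
→ Cₑ = (0.4467·14.00 − 0.4010·0) / 0.04570 = 136.8 mg/L.

137 mg/L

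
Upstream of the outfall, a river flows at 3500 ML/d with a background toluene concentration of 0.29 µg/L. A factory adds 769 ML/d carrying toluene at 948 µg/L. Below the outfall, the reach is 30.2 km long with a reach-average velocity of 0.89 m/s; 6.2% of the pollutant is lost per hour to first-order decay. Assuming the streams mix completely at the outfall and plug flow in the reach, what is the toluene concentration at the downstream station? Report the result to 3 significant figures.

93.5 µg/L

Mixed concentration C = ΣQC/ΣQ = (3500·0.2900 + 769.0·948.0) / 4269 = 730000/4269 = 171.0 µg/L.
Travel time t = 30.2·1000 / 0.89 = 33930 s = 9.426 h.
6.2%/h lost → k = −ln(1 − 0.062) = 0.06401 h⁻¹.
After decay, C = 171.0 × e^(−kt) = 171.0 × 0.5470 = 93.54 µg/L.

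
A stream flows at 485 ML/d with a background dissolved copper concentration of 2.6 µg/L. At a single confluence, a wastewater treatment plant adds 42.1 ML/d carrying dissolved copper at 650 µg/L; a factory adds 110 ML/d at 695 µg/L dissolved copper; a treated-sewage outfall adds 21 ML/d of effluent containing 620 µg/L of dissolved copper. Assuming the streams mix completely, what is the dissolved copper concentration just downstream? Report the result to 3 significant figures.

179 µg/L

Conservation of mass: C = (485.0·2.600 + 42.10·650.0 + 110.0·695.0 + 21.00·620.0) / 658.1 = 118100/658.1 = 179.4 µg/L.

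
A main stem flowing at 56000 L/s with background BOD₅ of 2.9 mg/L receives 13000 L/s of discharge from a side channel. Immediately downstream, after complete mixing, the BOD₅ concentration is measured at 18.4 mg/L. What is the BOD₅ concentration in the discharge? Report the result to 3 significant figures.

85.2 mg/L

Mass balance: 56000·2.900 + 13000·Cₑ = 69000·18.40
→ Cₑ = (69000·18.40 − 56000·2.900) / 13000 = 85.17 mg/L.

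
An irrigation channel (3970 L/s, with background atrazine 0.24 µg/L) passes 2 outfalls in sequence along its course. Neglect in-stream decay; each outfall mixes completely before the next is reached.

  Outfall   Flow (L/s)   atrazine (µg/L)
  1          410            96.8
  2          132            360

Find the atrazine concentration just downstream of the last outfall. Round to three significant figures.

19.5 µg/L

Outfall 1: combined Q = 4380 L/s; C = (3970·0.2400 + 410.0·96.80)/4380 = 9.279 µg/L.
Outfall 2: combined Q = 4512 L/s; C = (4380·9.279 + 132.0·360.0)/4512 = 19.54 µg/L.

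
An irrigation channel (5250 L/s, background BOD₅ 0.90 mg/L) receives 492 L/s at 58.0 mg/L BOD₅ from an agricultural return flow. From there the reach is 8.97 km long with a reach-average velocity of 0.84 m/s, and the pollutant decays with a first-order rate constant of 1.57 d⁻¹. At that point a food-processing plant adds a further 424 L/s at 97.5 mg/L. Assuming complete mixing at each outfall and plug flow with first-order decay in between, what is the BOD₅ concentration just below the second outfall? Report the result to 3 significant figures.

11.1 mg/L

Conservation of mass: C = (5250·0.9000 + 492.0·58.00) / 5742 = 33260/5742 = 5.793 mg/L; combined flow 5742 L/s.
Travel time t = 8.97·1000 / 0.84 = 10680 s = 2.966 h.
Decay over the reach: 5.793·exp(−kt) = 5.793·0.8236 = 4.771 mg/L.
Second outfall: C = (5742·4.771 + 424.0·97.50)/6166 = 11.15 mg/L.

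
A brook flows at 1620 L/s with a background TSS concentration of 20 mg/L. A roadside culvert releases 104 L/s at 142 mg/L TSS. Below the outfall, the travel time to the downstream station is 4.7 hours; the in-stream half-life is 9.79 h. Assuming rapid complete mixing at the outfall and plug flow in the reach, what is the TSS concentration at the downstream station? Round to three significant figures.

Flow-weighted average: C = (1620·20.00 + 104.0·142.0) / 1724 = 47170/1724 = 27.36 mg/L.
Half-life 9.79 h → k = ln 2 / 9.79 = 0.07080 h⁻¹ = 1.699 d⁻¹.
First-order decay: C = 27.36·exp(−k·t) = 27.36·0.7169 = 19.62 mg/L.

19.6 mg/L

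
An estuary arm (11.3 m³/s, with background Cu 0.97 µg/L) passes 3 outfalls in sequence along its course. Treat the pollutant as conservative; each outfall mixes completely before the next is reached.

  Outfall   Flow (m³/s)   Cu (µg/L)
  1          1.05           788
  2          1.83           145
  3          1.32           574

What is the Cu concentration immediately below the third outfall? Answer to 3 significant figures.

120 µg/L

Below outfall 1: Q → 12.35 m³/s, C = (11.30·0.9700 + 1.050·788.0)/12.35 = 67.88 µg/L.
Below outfall 2: Q → 14.18 m³/s, C = (12.35·67.88 + 1.830·145.0)/14.18 = 77.84 µg/L.
Below outfall 3: Q → 15.50 m³/s, C = (14.18·77.84 + 1.320·574.0)/15.50 = 120.1 µg/L.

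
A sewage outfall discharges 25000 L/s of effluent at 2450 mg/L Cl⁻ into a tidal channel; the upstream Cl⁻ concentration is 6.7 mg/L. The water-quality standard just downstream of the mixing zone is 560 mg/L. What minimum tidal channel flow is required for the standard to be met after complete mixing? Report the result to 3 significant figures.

85400 L/s

Set C_mix = 560: (Q·6.700 + 25000·2450) / (Q + 25000) = 560
→ Q = 25000·(2450 − 560)/(560 − 6.700) = 85400 L/s.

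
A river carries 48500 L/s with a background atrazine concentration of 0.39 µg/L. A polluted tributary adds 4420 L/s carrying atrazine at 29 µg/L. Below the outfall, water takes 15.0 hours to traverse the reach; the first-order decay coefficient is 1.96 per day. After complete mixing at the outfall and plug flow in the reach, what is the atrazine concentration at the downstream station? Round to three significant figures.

After mixing, C = (48500·0.3900 + 4420·29.00) / 52920 = 147100/52920 = 2.780 µg/L.
First-order decay: C = 2.780·exp(−k·t) = 2.780·0.2938 = 0.8165 µg/L.

0.817 µg/L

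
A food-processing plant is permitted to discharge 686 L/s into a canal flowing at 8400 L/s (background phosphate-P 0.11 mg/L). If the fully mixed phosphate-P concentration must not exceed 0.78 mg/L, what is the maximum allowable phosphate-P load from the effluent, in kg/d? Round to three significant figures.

Mass balance at the limit: 8400·0.1100 + 686.0·Cₑ = 9086·0.78 → Cₑ = 8.984 mg/L.
686.0 L/s = 0.6860 m³/s. Load = 0.6860 m³/s × 8.984 g/m³ × 86 400 s/d = 532.5 kg/d.

532 kg/d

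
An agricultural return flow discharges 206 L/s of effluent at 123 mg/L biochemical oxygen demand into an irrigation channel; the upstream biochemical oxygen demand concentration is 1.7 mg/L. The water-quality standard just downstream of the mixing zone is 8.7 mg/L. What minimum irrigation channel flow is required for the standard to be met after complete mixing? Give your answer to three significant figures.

Set C_mix = 8.7: (Q·1.700 + 206.0·123.0) / (Q + 206.0) = 8.7
→ Q = 206.0·(123.0 − 8.7)/(8.7 − 1.700) = 3364 L/s.

3360 L/s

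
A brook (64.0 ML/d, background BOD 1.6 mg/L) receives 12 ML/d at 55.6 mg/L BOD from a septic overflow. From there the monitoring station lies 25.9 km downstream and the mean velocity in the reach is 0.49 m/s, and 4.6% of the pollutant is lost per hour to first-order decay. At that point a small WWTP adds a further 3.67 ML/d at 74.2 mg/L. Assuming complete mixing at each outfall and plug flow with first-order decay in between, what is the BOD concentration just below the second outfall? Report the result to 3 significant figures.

8.26 mg/L

Flow-weighted average: C = (64.00·1.600 + 12.00·55.60) / 76.00 = 769.6/76.00 = 10.13 mg/L; combined flow 76.00 ML/d.
Travel time t = 25.9·1000 / 0.49 = 52860 s = 14.68 h.
4.6%/h lost → k = −ln(1 − 0.046) = 0.04709 h⁻¹.
Decay over the reach: 10.13·exp(−kt) = 10.13·0.5009 = 5.072 mg/L.
At the second outfall, C = (76.00·5.072 + 3.670·74.20) / (76.00 + 3.670) = 8.256 mg/L.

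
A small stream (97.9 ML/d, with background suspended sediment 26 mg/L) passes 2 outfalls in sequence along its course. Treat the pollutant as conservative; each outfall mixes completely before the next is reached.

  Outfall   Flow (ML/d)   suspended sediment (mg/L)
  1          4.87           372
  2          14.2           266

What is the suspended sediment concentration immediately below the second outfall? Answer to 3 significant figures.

69.5 mg/L

After outfall 1: Q = 97.90 + 4.870 = 102.8 ML/d; C = (97.90·26.00 + 4.870·372.0)/102.8 = 42.40 mg/L.
After outfall 2: Q = 102.8 + 14.20 = 117.0 ML/d; C = (102.8·42.40 + 14.20·266.0)/117.0 = 69.54 mg/L.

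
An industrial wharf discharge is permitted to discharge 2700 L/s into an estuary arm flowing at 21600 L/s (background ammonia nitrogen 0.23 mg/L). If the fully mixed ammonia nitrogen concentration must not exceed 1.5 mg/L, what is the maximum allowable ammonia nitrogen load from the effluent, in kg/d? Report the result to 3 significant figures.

Mass balance at the limit: 21600·0.2300 + 2700·Cₑ = 24300·1.5 → Cₑ = 11.66 mg/L.
2700 L/s = 2.700 m³/s. Load = 2.700 m³/s × 11.66 g/m³ × 86 400 s/d = 2720 kg/d.

2720 kg/d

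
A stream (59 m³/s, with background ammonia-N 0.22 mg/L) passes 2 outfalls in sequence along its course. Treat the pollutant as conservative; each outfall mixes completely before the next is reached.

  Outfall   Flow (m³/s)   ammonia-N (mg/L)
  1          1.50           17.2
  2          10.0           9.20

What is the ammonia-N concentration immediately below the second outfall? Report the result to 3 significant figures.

1.86 mg/L

Outfall 1: combined Q = 60.50 m³/s; C = (59.00·0.2200 + 1.500·17.20)/60.50 = 0.6410 mg/L.
Outfall 2: combined Q = 70.50 m³/s; C = (60.50·0.6410 + 10.00·9.200)/70.50 = 1.855 mg/L.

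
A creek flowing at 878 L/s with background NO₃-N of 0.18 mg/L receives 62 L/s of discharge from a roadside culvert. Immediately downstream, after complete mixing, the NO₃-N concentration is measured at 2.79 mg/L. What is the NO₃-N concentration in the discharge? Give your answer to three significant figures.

39.8 mg/L

Mass balance: 878.0·0.1800 + 62.00·Cₑ = 940.0·2.790
→ Cₑ = (940.0·2.790 − 878.0·0.1800) / 62.00 = 39.75 mg/L.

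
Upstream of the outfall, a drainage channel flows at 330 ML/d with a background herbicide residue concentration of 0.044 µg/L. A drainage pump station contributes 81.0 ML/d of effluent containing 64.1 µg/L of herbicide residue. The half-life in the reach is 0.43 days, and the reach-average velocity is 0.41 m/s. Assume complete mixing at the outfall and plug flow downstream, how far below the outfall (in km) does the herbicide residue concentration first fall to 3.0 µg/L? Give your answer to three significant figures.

31.7 km

After mixing, C = (330.0·0.04400 + 81.00·64.10) / 411.0 = 5207/411.0 = 12.67 µg/L.
Half-life 0.43 d → k = ln 2 / 0.43 = 1.612 d⁻¹.
Set 12.67·exp(−k·t) = 3.0 → t = ln(12.67/3.0)/k = 77210 s = 21.45 h.
Distance = v·t = 0.41·77210 = 31660 m = 31.66 km.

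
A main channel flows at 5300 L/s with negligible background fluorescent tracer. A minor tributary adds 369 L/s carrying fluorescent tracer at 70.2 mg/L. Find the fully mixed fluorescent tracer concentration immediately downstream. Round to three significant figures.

Flow-weighted average: C = (5300·0 + 369.0·70.20) / 5669 = 25900/5669 = 4.569 mg/L.

4.57 mg/L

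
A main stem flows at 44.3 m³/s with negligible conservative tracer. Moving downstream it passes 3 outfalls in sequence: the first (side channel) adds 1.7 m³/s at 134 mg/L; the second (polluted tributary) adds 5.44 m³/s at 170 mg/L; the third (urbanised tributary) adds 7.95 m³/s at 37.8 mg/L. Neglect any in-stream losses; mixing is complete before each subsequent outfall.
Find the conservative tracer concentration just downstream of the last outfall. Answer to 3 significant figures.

24.5 mg/L

Below outfall 1: Q → 46.00 m³/s, C = (44.30·0 + 1.700·134.0)/46.00 = 4.952 mg/L.
Below outfall 2: Q → 51.44 m³/s, C = (46.00·4.952 + 5.440·170.0)/51.44 = 22.41 mg/L.
Below outfall 3: Q → 59.39 m³/s, C = (51.44·22.41 + 7.950·37.80)/59.39 = 24.47 mg/L.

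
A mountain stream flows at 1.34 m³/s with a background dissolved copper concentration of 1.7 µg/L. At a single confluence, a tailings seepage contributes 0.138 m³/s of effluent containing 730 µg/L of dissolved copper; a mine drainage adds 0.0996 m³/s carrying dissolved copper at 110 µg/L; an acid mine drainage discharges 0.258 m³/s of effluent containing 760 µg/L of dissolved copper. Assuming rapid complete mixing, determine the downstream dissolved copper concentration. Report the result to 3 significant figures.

169 µg/L

Mass balance: C = (1.340·1.700 + 0.1380·730.0 + 0.09960·110.0 + 0.2580·760.0) / 1.836 = 310.1/1.836 = 168.9 µg/L.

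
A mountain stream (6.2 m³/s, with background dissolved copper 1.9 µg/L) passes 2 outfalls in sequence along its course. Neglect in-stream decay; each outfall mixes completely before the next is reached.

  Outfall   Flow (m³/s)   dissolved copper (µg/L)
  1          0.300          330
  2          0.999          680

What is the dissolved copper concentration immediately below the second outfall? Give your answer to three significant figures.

Below outfall 1: Q → 6.500 m³/s, C = (6.200·1.900 + 0.3000·330.0)/6.500 = 17.04 µg/L.
Below outfall 2: Q → 7.499 m³/s, C = (6.500·17.04 + 0.9990·680.0)/7.499 = 105.4 µg/L.

105 µg/L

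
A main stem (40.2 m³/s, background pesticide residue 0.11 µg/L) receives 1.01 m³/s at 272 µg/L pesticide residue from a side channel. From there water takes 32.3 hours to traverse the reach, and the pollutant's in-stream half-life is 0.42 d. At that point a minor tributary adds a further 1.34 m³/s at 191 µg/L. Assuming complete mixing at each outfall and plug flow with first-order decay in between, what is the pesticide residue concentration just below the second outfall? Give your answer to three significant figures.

Conservation of mass: C = (40.20·0.1100 + 1.010·272.0) / 41.21 = 279.1/41.21 = 6.774 µg/L; combined flow 41.21 m³/s.
Half-life 0.42 d → k = ln 2 / 0.42 = 1.650 d⁻¹.
First-order decay: C = 6.774·exp(−k·t) = 6.774·0.1085 = 0.7349 µg/L.
Second outfall: C = (41.21·0.7349 + 1.340·191.0)/42.55 = 6.727 µg/L.

6.73 µg/L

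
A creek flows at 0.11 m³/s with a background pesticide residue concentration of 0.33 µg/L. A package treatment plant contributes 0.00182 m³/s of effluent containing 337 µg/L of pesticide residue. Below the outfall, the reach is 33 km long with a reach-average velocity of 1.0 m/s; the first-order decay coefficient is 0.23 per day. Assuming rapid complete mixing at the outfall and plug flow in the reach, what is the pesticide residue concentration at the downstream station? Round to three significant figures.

5.32 µg/L

Mass balance: C = (0.1100·0.3300 + 0.001820·337.0) / 0.1118 = 0.6496/0.1118 = 5.810 µg/L.
Travel time t = 33·1000 / 1.0 = 33000 s = 9.167 h.
After decay, C = 5.810 × e^(−kt) = 5.810 × 0.9159 = 5.321 µg/L.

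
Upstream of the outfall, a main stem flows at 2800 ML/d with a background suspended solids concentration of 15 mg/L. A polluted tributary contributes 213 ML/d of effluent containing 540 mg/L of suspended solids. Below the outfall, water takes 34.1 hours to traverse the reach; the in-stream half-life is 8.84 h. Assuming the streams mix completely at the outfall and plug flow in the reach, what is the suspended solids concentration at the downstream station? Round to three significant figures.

3.60 mg/L

Mass balance: C = (2800·15.00 + 213.0·540.0) / 3013 = 157000/3013 = 52.11 mg/L.
Half-life 8.84 h → k = ln 2 / 8.84 = 0.07841 h⁻¹ = 1.882 d⁻¹.
After decay, C = 52.11 × e^(−kt) = 52.11 × 0.06899 = 3.595 mg/L.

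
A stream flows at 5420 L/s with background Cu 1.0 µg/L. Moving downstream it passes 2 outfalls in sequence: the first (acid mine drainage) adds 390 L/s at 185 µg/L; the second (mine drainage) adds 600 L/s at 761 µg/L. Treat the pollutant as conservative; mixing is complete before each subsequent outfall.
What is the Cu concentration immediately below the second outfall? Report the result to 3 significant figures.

After outfall 1: Q = 5420 + 390.0 = 5810 L/s; C = (5420·1.000 + 390.0·185.0)/5810 = 13.35 µg/L.
After outfall 2: Q = 5810 + 600.0 = 6410 L/s; C = (5810·13.35 + 600.0·761.0)/6410 = 83.33 µg/L.

83.3 µg/L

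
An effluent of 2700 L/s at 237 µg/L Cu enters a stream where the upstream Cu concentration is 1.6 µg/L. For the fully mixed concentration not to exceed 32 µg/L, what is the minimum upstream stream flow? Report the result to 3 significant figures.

18200 L/s

Set C_mix = 32: (Q·1.600 + 2700·237.0) / (Q + 2700) = 32
→ Q = 2700·(237.0 − 32)/(32 − 1.600) = 18210 L/s.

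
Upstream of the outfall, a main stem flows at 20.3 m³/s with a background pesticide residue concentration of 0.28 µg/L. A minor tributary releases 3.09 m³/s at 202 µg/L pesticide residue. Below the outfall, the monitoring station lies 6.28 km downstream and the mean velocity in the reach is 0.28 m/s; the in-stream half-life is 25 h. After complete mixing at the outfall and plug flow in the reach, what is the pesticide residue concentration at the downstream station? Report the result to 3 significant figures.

22.7 µg/L

Flow-weighted average: C = (20.30·0.2800 + 3.090·202.0) / 23.39 = 629.9/23.39 = 26.93 µg/L.
Travel time t = 6.28·1000 / 0.28 = 22430 s = 6.230 h.
Half-life 25 h → k = ln 2 / 25 = 0.02773 h⁻¹ = 0.6654 d⁻¹.
Applying C = C₀e^(−kt): 26.93 × 0.8414 = 22.66 µg/L.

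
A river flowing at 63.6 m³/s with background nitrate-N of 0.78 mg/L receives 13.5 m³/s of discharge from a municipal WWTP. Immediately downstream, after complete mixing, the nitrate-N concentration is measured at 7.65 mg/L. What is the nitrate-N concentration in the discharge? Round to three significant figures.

Mass balance: 63.60·0.7800 + 13.50·Cₑ = 77.10·7.650
→ Cₑ = (77.10·7.650 − 63.60·0.7800) / 13.50 = 40.02 mg/L.

40.0 mg/L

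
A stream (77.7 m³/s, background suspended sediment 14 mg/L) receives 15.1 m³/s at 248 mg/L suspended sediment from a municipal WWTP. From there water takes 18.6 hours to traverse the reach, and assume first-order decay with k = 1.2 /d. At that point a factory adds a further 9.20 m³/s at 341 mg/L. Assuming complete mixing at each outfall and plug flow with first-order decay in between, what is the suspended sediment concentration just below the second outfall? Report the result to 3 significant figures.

49.5 mg/L

Flow-weighted average: C = (77.70·14.00 + 15.10·248.0) / 92.80 = 4833/92.80 = 52.08 mg/L; combined flow 92.80 m³/s.
Decay over the reach: 52.08·exp(−kt) = 52.08·0.3946 = 20.55 mg/L.
Second outfall: C = (92.80·20.55 + 9.200·341.0)/102.0 = 49.45 mg/L.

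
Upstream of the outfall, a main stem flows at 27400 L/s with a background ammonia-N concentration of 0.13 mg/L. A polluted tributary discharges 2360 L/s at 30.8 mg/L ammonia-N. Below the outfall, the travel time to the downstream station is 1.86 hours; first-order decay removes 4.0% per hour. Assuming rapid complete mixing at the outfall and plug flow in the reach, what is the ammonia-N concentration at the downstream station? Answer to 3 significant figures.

2.37 mg/L

Flow-weighted average: C = (27400·0.1300 + 2360·30.80) / 29760 = 76250/29760 = 2.562 mg/L.
4.0%/h lost → k = −ln(1 − 0.04) = 0.04082 h⁻¹.
Decay over the reach: 2.562·exp(−kt) = 2.562·0.9269 = 2.375 mg/L.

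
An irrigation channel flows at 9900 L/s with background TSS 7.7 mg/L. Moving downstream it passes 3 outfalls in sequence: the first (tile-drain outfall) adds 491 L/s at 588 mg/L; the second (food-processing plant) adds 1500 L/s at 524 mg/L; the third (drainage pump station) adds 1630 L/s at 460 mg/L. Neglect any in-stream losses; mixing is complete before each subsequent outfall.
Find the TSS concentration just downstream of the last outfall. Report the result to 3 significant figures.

141 mg/L

Outfall 1: combined Q = 10390 L/s; C = (9900·7.700 + 491.0·588.0)/10390 = 35.12 mg/L.
Outfall 2: combined Q = 11890 L/s; C = (10390·35.12 + 1500·524.0)/11890 = 96.79 mg/L.
Outfall 3: combined Q = 13520 L/s; C = (11890·96.79 + 1630·460.0)/13520 = 140.6 mg/L.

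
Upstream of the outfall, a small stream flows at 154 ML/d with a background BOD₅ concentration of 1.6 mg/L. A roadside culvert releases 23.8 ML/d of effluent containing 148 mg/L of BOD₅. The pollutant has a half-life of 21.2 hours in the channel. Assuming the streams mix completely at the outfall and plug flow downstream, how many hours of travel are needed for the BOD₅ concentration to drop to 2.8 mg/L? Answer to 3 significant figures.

61.9 h

Mixed concentration C = ΣQC/ΣQ = (154.0·1.600 + 23.80·148.0) / 177.8 = 3769/177.8 = 21.20 mg/L.
Half-life 21.2 h → k = ln 2 / 21.2 = 0.03270 h⁻¹ = 0.7847 d⁻¹.
21.20·exp(−k·t) = 2.8 → t = ln(21.20/2.8)/k = 222900 s = 61.91 h.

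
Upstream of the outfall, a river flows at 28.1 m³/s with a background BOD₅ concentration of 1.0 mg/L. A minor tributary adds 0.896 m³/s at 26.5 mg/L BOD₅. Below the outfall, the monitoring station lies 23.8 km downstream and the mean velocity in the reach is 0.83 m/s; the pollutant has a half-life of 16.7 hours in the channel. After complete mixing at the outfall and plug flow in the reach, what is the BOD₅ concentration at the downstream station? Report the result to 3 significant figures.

Mass balance: C = (28.10·1.000 + 0.8960·26.50) / 29.00 = 51.84/29.00 = 1.788 mg/L.
Travel time t = 23.8·1000 / 0.83 = 28670 s = 7.965 h.
Half-life 16.7 h → k = ln 2 / 16.7 = 0.04151 h⁻¹ = 0.9961 d⁻¹.
Applying C = C₀e^(−kt): 1.788 × 0.7185 = 1.285 mg/L.

1.28 mg/L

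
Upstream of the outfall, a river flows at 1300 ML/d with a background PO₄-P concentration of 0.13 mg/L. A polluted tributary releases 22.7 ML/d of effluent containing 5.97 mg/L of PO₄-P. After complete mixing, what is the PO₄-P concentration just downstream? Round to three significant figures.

Flow-weighted average: C = (1300·0.1300 + 22.70·5.970) / 1323 = 304.5/1323 = 0.2302 mg/L.

0.230 mg/L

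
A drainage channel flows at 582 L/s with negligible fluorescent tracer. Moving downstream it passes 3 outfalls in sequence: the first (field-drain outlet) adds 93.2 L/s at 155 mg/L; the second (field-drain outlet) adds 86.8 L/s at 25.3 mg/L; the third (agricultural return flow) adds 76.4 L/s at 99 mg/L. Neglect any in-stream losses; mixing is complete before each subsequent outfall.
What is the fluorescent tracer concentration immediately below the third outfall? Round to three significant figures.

Below outfall 1: Q → 675.2 L/s, C = (582.0·0 + 93.20·155.0)/675.2 = 21.40 mg/L.
Below outfall 2: Q → 762.0 L/s, C = (675.2·21.40 + 86.80·25.30)/762.0 = 21.84 mg/L.
Below outfall 3: Q → 838.4 L/s, C = (762.0·21.84 + 76.40·99.00)/838.4 = 28.87 mg/L.

28.9 mg/L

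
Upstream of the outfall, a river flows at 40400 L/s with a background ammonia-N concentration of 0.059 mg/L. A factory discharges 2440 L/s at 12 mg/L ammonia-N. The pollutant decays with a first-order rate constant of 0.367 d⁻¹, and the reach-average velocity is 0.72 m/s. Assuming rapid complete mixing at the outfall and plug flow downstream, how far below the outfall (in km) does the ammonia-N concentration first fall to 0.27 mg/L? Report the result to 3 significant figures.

Mass balance: C = (40400·0.05900 + 2440·12.00) / 42840 = 31660/42840 = 0.7391 mg/L.
Set 0.7391·exp(−k·t) = 0.27 → t = ln(0.7391/0.27)/k = 237100 s = 65.85 h.
Distance = v·t = 0.72·237100 = 170700 m = 170.7 km.

171 km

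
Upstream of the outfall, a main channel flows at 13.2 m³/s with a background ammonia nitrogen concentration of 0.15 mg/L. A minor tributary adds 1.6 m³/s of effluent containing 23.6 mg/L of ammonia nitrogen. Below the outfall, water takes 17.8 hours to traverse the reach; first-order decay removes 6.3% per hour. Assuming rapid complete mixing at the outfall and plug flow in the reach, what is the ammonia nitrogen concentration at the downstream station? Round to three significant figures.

0.843 mg/L

Conservation of mass: C = (13.20·0.1500 + 1.600·23.60) / 14.80 = 39.74/14.80 = 2.685 mg/L.
6.3%/h lost → k = −ln(1 − 0.063) = 0.06507 h⁻¹.
Decay over the reach: 2.685·exp(−kt) = 2.685·0.3140 = 0.8432 mg/L.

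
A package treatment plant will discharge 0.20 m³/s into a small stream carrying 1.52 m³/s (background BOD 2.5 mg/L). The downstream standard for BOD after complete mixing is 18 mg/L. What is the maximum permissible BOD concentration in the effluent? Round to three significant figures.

136 mg/L

At the limit, (Qr·Cr + Qe·Cₑ)/(Qr + Qe) = 18:
Cₑ = (1.720·18 − 1.520·2.500) / 0.2000 = 135.8 mg/L.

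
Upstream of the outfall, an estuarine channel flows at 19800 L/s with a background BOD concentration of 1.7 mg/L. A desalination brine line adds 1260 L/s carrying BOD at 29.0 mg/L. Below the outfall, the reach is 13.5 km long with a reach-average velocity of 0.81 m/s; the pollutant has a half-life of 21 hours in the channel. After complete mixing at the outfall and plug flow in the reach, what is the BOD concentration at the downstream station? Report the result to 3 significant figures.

2.86 mg/L

Mixed concentration C = ΣQC/ΣQ = (19800·1.700 + 1260·29.00) / 21060 = 70200/21060 = 3.333 mg/L.
Travel time t = 13.5·1000 / 0.81 = 16670 s = 4.630 h.
Half-life 21 h → k = ln 2 / 21 = 0.03301 h⁻¹ = 0.7922 d⁻¹.
Decay over the reach: 3.333·exp(−kt) = 3.333·0.8583 = 2.861 mg/L.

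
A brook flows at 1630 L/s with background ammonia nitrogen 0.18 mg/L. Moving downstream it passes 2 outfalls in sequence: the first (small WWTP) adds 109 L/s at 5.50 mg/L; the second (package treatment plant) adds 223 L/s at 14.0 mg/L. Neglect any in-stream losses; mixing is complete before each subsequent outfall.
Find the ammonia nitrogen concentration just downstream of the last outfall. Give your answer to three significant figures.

Below outfall 1: Q → 1739 L/s, C = (1630·0.1800 + 109.0·5.500)/1739 = 0.5135 mg/L.
Below outfall 2: Q → 1962 L/s, C = (1739·0.5135 + 223.0·14.00)/1962 = 2.046 mg/L.

2.05 mg/L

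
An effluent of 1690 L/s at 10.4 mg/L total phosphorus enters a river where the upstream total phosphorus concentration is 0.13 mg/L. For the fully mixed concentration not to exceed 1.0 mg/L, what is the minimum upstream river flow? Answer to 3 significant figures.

Set C_mix = 1.0: (Q·0.1300 + 1690·10.40) / (Q + 1690) = 1.0
→ Q = 1690·(10.40 − 1.0)/(1.0 − 0.1300) = 18260 L/s.

18300 L/s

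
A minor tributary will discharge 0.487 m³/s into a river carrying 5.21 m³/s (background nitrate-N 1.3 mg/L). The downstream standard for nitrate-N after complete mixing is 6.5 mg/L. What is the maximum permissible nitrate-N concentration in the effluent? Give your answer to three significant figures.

At the limit, (Qr·Cr + Qe·Cₑ)/(Qr + Qe) = 6.5:
Cₑ = (5.697·6.5 − 5.210·1.300) / 0.4870 = 62.13 mg/L.

62.1 mg/L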